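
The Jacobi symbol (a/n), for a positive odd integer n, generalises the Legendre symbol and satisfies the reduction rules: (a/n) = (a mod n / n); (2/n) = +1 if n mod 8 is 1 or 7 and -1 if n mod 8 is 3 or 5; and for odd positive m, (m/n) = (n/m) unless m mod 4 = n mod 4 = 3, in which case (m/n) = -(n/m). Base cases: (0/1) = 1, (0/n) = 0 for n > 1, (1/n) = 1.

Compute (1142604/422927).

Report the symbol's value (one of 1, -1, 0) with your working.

(1142604/422927): 1142604 mod 422927 = 296750, so (1142604/422927) = (296750/422927)
factor out 2^1: 296750 = 2^1·148375; with 422927 mod 8 = 7, (2/422927) = +1; sign now +1; continue with (148375/422927)
flip (148375/422927) -> (422927/148375): both odd, 148375 mod 4 = 3, 422927 mod 4 = 3, so the flip contributes -1; sign now -1
(422927/148375): 422927 mod 148375 = 126177, so (422927/148375) = (126177/148375)
flip (126177/148375) -> (148375/126177): both odd, 126177 mod 4 = 1, 148375 mod 4 = 3, so the flip contributes +1; sign now -1
(148375/126177): 148375 mod 126177 = 22198, so (148375/126177) = (22198/126177)
factor out 2^1: 22198 = 2^1·11099; with 126177 mod 8 = 1, (2/126177) = +1; sign now -1; continue with (11099/126177)
flip (11099/126177) -> (126177/11099): both odd, 11099 mod 4 = 3, 126177 mod 4 = 1, so the flip contributes +1; sign now -1
(126177/11099): 126177 mod 11099 = 4088, so (126177/11099) = (4088/11099)
factor out 2^3: 4088 = 2^3·511; with 11099 mod 8 = 3, (2/11099) = -1; sign now +1; continue with (511/11099)
flip (511/11099) -> (11099/511): both odd, 511 mod 4 = 3, 11099 mod 4 = 3, so the flip contributes -1; sign now -1
(11099/511): 11099 mod 511 = 368, so (11099/511) = (368/511)
factor out 2^4: 368 = 2^4·23; with 511 mod 8 = 7, (2/511) = +1; sign now -1; continue with (23/511)
flip (23/511) -> (511/23): both odd, 23 mod 4 = 3, 511 mod 4 = 3, so the flip contributes -1; sign now +1
(511/23): 511 mod 23 = 5, so (511/23) = (5/23)
flip (5/23) -> (23/5): both odd, 5 mod 4 = 1, 23 mod 4 = 3, so the flip contributes +1; sign now +1
(23/5): 23 mod 5 = 3, so (23/5) = (3/5)
flip (3/5) -> (5/3): both odd, 3 mod 4 = 3, 5 mod 4 = 1, so the flip contributes +1; sign now +1
(5/3): 5 mod 3 = 2, so (5/3) = (2/3)
factor out 2^1: 2 = 2^1·1; with 3 mod 8 = 3, (2/3) = -1; sign now -1; continue with (1/3)
reached (1/3) = 1, so the symbol is -1

-1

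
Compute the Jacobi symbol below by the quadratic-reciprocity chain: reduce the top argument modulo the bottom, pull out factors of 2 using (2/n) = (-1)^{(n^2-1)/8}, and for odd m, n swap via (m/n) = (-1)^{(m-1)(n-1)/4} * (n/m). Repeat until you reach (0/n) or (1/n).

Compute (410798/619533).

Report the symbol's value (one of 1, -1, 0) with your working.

-1

factor out 2^1: 410798 = 2^1·205399; with 619533 mod 8 = 5, (2/619533) = -1; sign now -1; continue with (205399/619533)
flip (205399/619533) -> (619533/205399): both odd, 205399 mod 4 = 3, 619533 mod 4 = 1, so the flip contributes +1; sign now -1
(619533/205399): 619533 mod 205399 = 3336, so (619533/205399) = (3336/205399)
factor out 2^3: 3336 = 2^3·417; with 205399 mod 8 = 7, (2/205399) = +1; sign now -1; continue with (417/205399)
flip (417/205399) -> (205399/417): both odd, 417 mod 4 = 1, 205399 mod 4 = 3, so the flip contributes +1; sign now -1
(205399/417): 205399 mod 417 = 235, so (205399/417) = (235/417)
flip (235/417) -> (417/235): both odd, 235 mod 4 = 3, 417 mod 4 = 1, so the flip contributes +1; sign now -1
(417/235): 417 mod 235 = 182, so (417/235) = (182/235)
factor out 2^1: 182 = 2^1·91; with 235 mod 8 = 3, (2/235) = -1; sign now +1; continue with (91/235)
flip (91/235) -> (235/91): both odd, 91 mod 4 = 3, 235 mod 4 = 3, so the flip contributes -1; sign now -1
(235/91): 235 mod 91 = 53, so (235/91) = (53/91)
flip (53/91) -> (91/53): both odd, 53 mod 4 = 1, 91 mod 4 = 3, so the flip contributes +1; sign now -1
(91/53): 91 mod 53 = 38, so (91/53) = (38/53)
factor out 2^1: 38 = 2^1·19; with 53 mod 8 = 5, (2/53) = -1; sign now +1; continue with (19/53)
flip (19/53) -> (53/19): both odd, 19 mod 4 = 3, 53 mod 4 = 1, so the flip contributes +1; sign now +1
(53/19): 53 mod 19 = 15, so (53/19) = (15/19)
flip (15/19) -> (19/15): both odd, 15 mod 4 = 3, 19 mod 4 = 3, so the flip contributes -1; sign now -1
(19/15): 19 mod 15 = 4, so (19/15) = (4/15)
factor out 2^2: 4 = 2^2·1; with 15 mod 8 = 7, (2/15) = +1; sign now -1; continue with (1/15)
reached (1/15) = 1, so the symbol is -1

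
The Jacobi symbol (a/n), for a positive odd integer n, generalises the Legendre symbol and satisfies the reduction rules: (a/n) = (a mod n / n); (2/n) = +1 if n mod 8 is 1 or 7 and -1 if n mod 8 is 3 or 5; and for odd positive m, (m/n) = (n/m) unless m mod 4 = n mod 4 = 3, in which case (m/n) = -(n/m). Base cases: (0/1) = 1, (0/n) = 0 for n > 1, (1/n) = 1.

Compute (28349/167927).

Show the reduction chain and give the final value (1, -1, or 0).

-1

reciprocity: (28349/167927) = +1·(167927/28349) since 28349 mod 4 = 1, 167927 mod 4 = 3; sign now +1
(167927/28349) = (26182/28349)   [reduce mod 28349]
26182 = 2^1·13091; (2/28349) = -1 since 28349 mod 8 = 5, so (26182/28349) = (-1)^1·(13091/28349); sign now -1
reciprocity: (13091/28349) = +1·(28349/13091) since 13091 mod 4 = 3, 28349 mod 4 = 1; sign now -1
(28349/13091) = (2167/13091)   [reduce mod 13091]
reciprocity: (2167/13091) = -1·(13091/2167) since 2167 mod 4 = 3, 13091 mod 4 = 3; sign now +1
(13091/2167) = (89/2167)   [reduce mod 2167]
reciprocity: (89/2167) = +1·(2167/89) since 89 mod 4 = 1, 2167 mod 4 = 3; sign now +1
(2167/89) = (31/89)   [reduce mod 89]
reciprocity: (31/89) = +1·(89/31) since 31 mod 4 = 3, 89 mod 4 = 1; sign now +1
(89/31) = (27/31)   [reduce mod 31]
reciprocity: (27/31) = -1·(31/27) since 27 mod 4 = 3, 31 mod 4 = 3; sign now -1
(31/27) = (4/27)   [reduce mod 27]
4 = 2^2·1; (2/27) = -1 since 27 mod 8 = 3, so (4/27) = (-1)^2·(1/27); sign now -1
(1/27) = 1; final value = sign = -1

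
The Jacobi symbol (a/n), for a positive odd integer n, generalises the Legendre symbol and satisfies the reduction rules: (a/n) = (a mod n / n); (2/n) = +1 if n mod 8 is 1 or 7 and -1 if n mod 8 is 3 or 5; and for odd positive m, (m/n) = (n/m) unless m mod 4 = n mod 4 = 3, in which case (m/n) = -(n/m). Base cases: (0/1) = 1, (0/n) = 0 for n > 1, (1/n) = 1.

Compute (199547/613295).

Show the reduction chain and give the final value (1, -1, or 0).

1

flip (199547/613295) -> (613295/199547): both odd, 199547 mod 4 = 3, 613295 mod 4 = 3, so the flip contributes -1; sign now -1
(613295/199547): 613295 mod 199547 = 14654, so (613295/199547) = (14654/199547)
factor out 2^1: 14654 = 2^1·7327; with 199547 mod 8 = 3, (2/199547) = -1; sign now +1; continue with (7327/199547)
flip (7327/199547) -> (199547/7327): both odd, 7327 mod 4 = 3, 199547 mod 4 = 3, so the flip contributes -1; sign now -1
(199547/7327): 199547 mod 7327 = 1718, so (199547/7327) = (1718/7327)
factor out 2^1: 1718 = 2^1·859; with 7327 mod 8 = 7, (2/7327) = +1; sign now -1; continue with (859/7327)
flip (859/7327) -> (7327/859): both odd, 859 mod 4 = 3, 7327 mod 4 = 3, so the flip contributes -1; sign now +1
(7327/859): 7327 mod 859 = 455, so (7327/859) = (455/859)
flip (455/859) -> (859/455): both odd, 455 mod 4 = 3, 859 mod 4 = 3, so the flip contributes -1; sign now -1
(859/455): 859 mod 455 = 404, so (859/455) = (404/455)
factor out 2^2: 404 = 2^2·101; with 455 mod 8 = 7, (2/455) = +1; sign now -1; continue with (101/455)
flip (101/455) -> (455/101): both odd, 101 mod 4 = 1, 455 mod 4 = 3, so the flip contributes +1; sign now -1
(455/101): 455 mod 101 = 51, so (455/101) = (51/101)
flip (51/101) -> (101/51): both odd, 51 mod 4 = 3, 101 mod 4 = 1, so the flip contributes +1; sign now -1
(101/51): 101 mod 51 = 50, so (101/51) = (50/51)
factor out 2^1: 50 = 2^1·25; with 51 mod 8 = 3, (2/51) = -1; sign now +1; continue with (25/51)
flip (25/51) -> (51/25): both odd, 25 mod 4 = 1, 51 mod 4 = 3, so the flip contributes +1; sign now +1
(51/25): 51 mod 25 = 1, so (51/25) = (1/25)
reached (1/25) = 1, so the symbol is +1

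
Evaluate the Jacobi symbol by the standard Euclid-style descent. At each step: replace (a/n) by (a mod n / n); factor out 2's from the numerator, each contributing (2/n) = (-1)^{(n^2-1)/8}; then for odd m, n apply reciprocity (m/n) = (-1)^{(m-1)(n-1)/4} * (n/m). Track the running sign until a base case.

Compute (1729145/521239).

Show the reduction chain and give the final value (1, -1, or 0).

1

(1729145/521239): 1729145 mod 521239 = 165428, so (1729145/521239) = (165428/521239)
factor out 2^2: 165428 = 2^2·41357; with 521239 mod 8 = 7, (2/521239) = +1; sign now +1; continue with (41357/521239)
flip (41357/521239) -> (521239/41357): both odd, 41357 mod 4 = 1, 521239 mod 4 = 3, so the flip contributes +1; sign now +1
(521239/41357): 521239 mod 41357 = 24955, so (521239/41357) = (24955/41357)
flip (24955/41357) -> (41357/24955): both odd, 24955 mod 4 = 3, 41357 mod 4 = 1, so the flip contributes +1; sign now +1
(41357/24955): 41357 mod 24955 = 16402, so (41357/24955) = (16402/24955)
factor out 2^1: 16402 = 2^1·8201; with 24955 mod 8 = 3, (2/24955) = -1; sign now -1; continue with (8201/24955)
flip (8201/24955) -> (24955/8201): both odd, 8201 mod 4 = 1, 24955 mod 4 = 3, so the flip contributes +1; sign now -1
(24955/8201): 24955 mod 8201 = 352, so (24955/8201) = (352/8201)
factor out 2^5: 352 = 2^5·11; with 8201 mod 8 = 1, (2/8201) = +1; sign now -1; continue with (11/8201)
flip (11/8201) -> (8201/11): both odd, 11 mod 4 = 3, 8201 mod 4 = 1, so the flip contributes +1; sign now -1
(8201/11): 8201 mod 11 = 6, so (8201/11) = (6/11)
factor out 2^1: 6 = 2^1·3; with 11 mod 8 = 3, (2/11) = -1; sign now +1; continue with (3/11)
flip (3/11) -> (11/3): both odd, 3 mod 4 = 3, 11 mod 4 = 3, so the flip contributes -1; sign now -1
(11/3): 11 mod 3 = 2, so (11/3) = (2/3)
factor out 2^1: 2 = 2^1·1; with 3 mod 8 = 3, (2/3) = -1; sign now +1; continue with (1/3)
reached (1/3) = 1, so the symbol is +1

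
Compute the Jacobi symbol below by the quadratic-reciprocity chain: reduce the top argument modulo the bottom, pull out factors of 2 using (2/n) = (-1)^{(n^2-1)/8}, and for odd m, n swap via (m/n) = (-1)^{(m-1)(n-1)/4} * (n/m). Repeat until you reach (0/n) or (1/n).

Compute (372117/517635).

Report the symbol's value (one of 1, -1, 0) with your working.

0

flip (372117/517635) -> (517635/372117): both odd, 372117 mod 4 = 1, 517635 mod 4 = 3, so the flip contributes +1; sign now +1
(517635/372117): 517635 mod 372117 = 145518, so (517635/372117) = (145518/372117)
factor out 2^1: 145518 = 2^1·72759; with 372117 mod 8 = 5, (2/372117) = -1; sign now -1; continue with (72759/372117)
flip (72759/372117) -> (372117/72759): both odd, 72759 mod 4 = 3, 372117 mod 4 = 1, so the flip contributes +1; sign now -1
(372117/72759): 372117 mod 72759 = 8322, so (372117/72759) = (8322/72759)
factor out 2^1: 8322 = 2^1·4161; with 72759 mod 8 = 7, (2/72759) = +1; sign now -1; continue with (4161/72759)
flip (4161/72759) -> (72759/4161): both odd, 4161 mod 4 = 1, 72759 mod 4 = 3, so the flip contributes +1; sign now -1
(72759/4161): 72759 mod 4161 = 2022, so (72759/4161) = (2022/4161)
factor out 2^1: 2022 = 2^1·1011; with 4161 mod 8 = 1, (2/4161) = +1; sign now -1; continue with (1011/4161)
flip (1011/4161) -> (4161/1011): both odd, 1011 mod 4 = 3, 4161 mod 4 = 1, so the flip contributes +1; sign now -1
(4161/1011): 4161 mod 1011 = 117, so (4161/1011) = (117/1011)
flip (117/1011) -> (1011/117): both odd, 117 mod 4 = 1, 1011 mod 4 = 3, so the flip contributes +1; sign now -1
(1011/117): 1011 mod 117 = 75, so (1011/117) = (75/117)
flip (75/117) -> (117/75): both odd, 75 mod 4 = 3, 117 mod 4 = 1, so the flip contributes +1; sign now -1
(117/75): 117 mod 75 = 42, so (117/75) = (42/75)
factor out 2^1: 42 = 2^1·21; with 75 mod 8 = 3, (2/75) = -1; sign now +1; continue with (21/75)
flip (21/75) -> (75/21): both odd, 21 mod 4 = 1, 75 mod 4 = 3, so the flip contributes +1; sign now +1
(75/21): 75 mod 21 = 12, so (75/21) = (12/21)
factor out 2^2: 12 = 2^2·3; with 21 mod 8 = 5, (2/21) = -1; sign now +1; continue with (3/21)
flip (3/21) -> (21/3): both odd, 3 mod 4 = 3, 21 mod 4 = 1, so the flip contributes +1; sign now +1
(21/3): 21 mod 3 = 0, so (21/3) = (0/3)
reached (0/3); gcd(a, n) > 1, so (0/3) = 0 and the symbol is 0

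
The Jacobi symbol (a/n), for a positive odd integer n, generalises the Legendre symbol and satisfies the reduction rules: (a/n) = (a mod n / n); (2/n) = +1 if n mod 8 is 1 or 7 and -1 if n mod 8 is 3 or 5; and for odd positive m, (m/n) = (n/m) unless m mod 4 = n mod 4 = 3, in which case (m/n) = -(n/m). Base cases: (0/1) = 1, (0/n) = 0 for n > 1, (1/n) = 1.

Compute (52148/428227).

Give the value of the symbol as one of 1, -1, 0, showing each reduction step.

-1

52148 = 2^2·13037; (2/428227) = -1 since 428227 mod 8 = 3, so (52148/428227) = (-1)^2·(13037/428227); sign now +1
reciprocity: (13037/428227) = +1·(428227/13037) since 13037 mod 4 = 1, 428227 mod 4 = 3; sign now +1
(428227/13037) = (11043/13037)   [reduce mod 13037]
reciprocity: (11043/13037) = +1·(13037/11043) since 11043 mod 4 = 3, 13037 mod 4 = 1; sign now +1
(13037/11043) = (1994/11043)   [reduce mod 11043]
1994 = 2^1·997; (2/11043) = -1 since 11043 mod 8 = 3, so (1994/11043) = (-1)^1·(997/11043); sign now -1
reciprocity: (997/11043) = +1·(11043/997) since 997 mod 4 = 1, 11043 mod 4 = 3; sign now -1
(11043/997) = (76/997)   [reduce mod 997]
76 = 2^2·19; (2/997) = -1 since 997 mod 8 = 5, so (76/997) = (-1)^2·(19/997); sign now -1
reciprocity: (19/997) = +1·(997/19) since 19 mod 4 = 3, 997 mod 4 = 1; sign now -1
(997/19) = (9/19)   [reduce mod 19]
reciprocity: (9/19) = +1·(19/9) since 9 mod 4 = 1, 19 mod 4 = 3; sign now -1
(19/9) = (1/9)   [reduce mod 9]
(1/9) = 1; final value = sign = -1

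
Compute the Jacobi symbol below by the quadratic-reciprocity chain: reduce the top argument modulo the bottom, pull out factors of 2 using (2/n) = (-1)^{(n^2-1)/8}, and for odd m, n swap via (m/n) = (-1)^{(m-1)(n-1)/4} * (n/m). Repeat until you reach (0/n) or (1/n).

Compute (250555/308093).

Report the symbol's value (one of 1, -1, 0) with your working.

reciprocity: (250555/308093) = +1·(308093/250555) since 250555 mod 4 = 3, 308093 mod 4 = 1; sign now +1
(308093/250555) = (57538/250555)   [reduce mod 250555]
57538 = 2^1·28769; (2/250555) = -1 since 250555 mod 8 = 3, so (57538/250555) = (-1)^1·(28769/250555); sign now -1
reciprocity: (28769/250555) = +1·(250555/28769) since 28769 mod 4 = 1, 250555 mod 4 = 3; sign now -1
(250555/28769) = (20403/28769)   [reduce mod 28769]
reciprocity: (20403/28769) = +1·(28769/20403) since 20403 mod 4 = 3, 28769 mod 4 = 1; sign now -1
(28769/20403) = (8366/20403)   [reduce mod 20403]
8366 = 2^1·4183; (2/20403) = -1 since 20403 mod 8 = 3, so (8366/20403) = (-1)^1·(4183/20403); sign now +1
reciprocity: (4183/20403) = -1·(20403/4183) since 4183 mod 4 = 3, 20403 mod 4 = 3; sign now -1
(20403/4183) = (3671/4183)   [reduce mod 4183]
reciprocity: (3671/4183) = -1·(4183/3671) since 3671 mod 4 = 3, 4183 mod 4 = 3; sign now +1
(4183/3671) = (512/3671)   [reduce mod 3671]
512 = 2^9·1; (2/3671) = +1 since 3671 mod 8 = 7, so (512/3671) = (+1)^9·(1/3671); sign now +1
(1/3671) = 1; final value = sign = +1

1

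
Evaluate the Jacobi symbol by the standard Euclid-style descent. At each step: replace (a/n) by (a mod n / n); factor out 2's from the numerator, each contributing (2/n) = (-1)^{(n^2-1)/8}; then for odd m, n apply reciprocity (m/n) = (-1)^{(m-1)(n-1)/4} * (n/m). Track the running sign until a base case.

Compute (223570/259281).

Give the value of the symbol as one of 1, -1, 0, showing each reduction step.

223570 = 2^1·111785; (2/259281) = +1 since 259281 mod 8 = 1, so (223570/259281) = (+1)^1·(111785/259281); sign now +1
reciprocity: (111785/259281) = +1·(259281/111785) since 111785 mod 4 = 1, 259281 mod 4 = 1; sign now +1
(259281/111785) = (35711/111785)   [reduce mod 111785]
reciprocity: (35711/111785) = +1·(111785/35711) since 35711 mod 4 = 3, 111785 mod 4 = 1; sign now +1
(111785/35711) = (4652/35711)   [reduce mod 35711]
4652 = 2^2·1163; (2/35711) = +1 since 35711 mod 8 = 7, so (4652/35711) = (+1)^2·(1163/35711); sign now +1
reciprocity: (1163/35711) = -1·(35711/1163) since 1163 mod 4 = 3, 35711 mod 4 = 3; sign now -1
(35711/1163) = (821/1163)   [reduce mod 1163]
reciprocity: (821/1163) = +1·(1163/821) since 821 mod 4 = 1, 1163 mod 4 = 3; sign now -1
(1163/821) = (342/821)   [reduce mod 821]
342 = 2^1·171; (2/821) = -1 since 821 mod 8 = 5, so (342/821) = (-1)^1·(171/821); sign now +1
reciprocity: (171/821) = +1·(821/171) since 171 mod 4 = 3, 821 mod 4 = 1; sign now +1
(821/171) = (137/171)   [reduce mod 171]
reciprocity: (137/171) = +1·(171/137) since 137 mod 4 = 1, 171 mod 4 = 3; sign now +1
(171/137) = (34/137)   [reduce mod 137]
34 = 2^1·17; (2/137) = +1 since 137 mod 8 = 1, so (34/137) = (+1)^1·(17/137); sign now +1
reciprocity: (17/137) = +1·(137/17) since 17 mod 4 = 1, 137 mod 4 = 1; sign now +1
(137/17) = (1/17)   [reduce mod 17]
(1/17) = 1; final value = sign = +1

1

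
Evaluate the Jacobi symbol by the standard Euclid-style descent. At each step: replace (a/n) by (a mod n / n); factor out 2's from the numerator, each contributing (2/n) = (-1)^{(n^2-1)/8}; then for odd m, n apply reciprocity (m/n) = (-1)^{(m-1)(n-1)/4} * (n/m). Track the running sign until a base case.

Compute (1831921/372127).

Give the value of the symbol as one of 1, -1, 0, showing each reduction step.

(1831921/372127) = (343413/372127)   [reduce mod 372127]
reciprocity: (343413/372127) = +1·(372127/343413) since 343413 mod 4 = 1, 372127 mod 4 = 3; sign now +1
(372127/343413) = (28714/343413)   [reduce mod 343413]
28714 = 2^1·14357; (2/343413) = -1 since 343413 mod 8 = 5, so (28714/343413) = (-1)^1·(14357/343413); sign now -1
reciprocity: (14357/343413) = +1·(343413/14357) since 14357 mod 4 = 1, 343413 mod 4 = 1; sign now -1
(343413/14357) = (13202/14357)   [reduce mod 14357]
13202 = 2^1·6601; (2/14357) = -1 since 14357 mod 8 = 5, so (13202/14357) = (-1)^1·(6601/14357); sign now +1
reciprocity: (6601/14357) = +1·(14357/6601) since 6601 mod 4 = 1, 14357 mod 4 = 1; sign now +1
(14357/6601) = (1155/6601)   [reduce mod 6601]
reciprocity: (1155/6601) = +1·(6601/1155) since 1155 mod 4 = 3, 6601 mod 4 = 1; sign now +1
(6601/1155) = (826/1155)   [reduce mod 1155]
826 = 2^1·413; (2/1155) = -1 since 1155 mod 8 = 3, so (826/1155) = (-1)^1·(413/1155); sign now -1
reciprocity: (413/1155) = +1·(1155/413) since 413 mod 4 = 1, 1155 mod 4 = 3; sign now -1
(1155/413) = (329/413)   [reduce mod 413]
reciprocity: (329/413) = +1·(413/329) since 329 mod 4 = 1, 413 mod 4 = 1; sign now -1
(413/329) = (84/329)   [reduce mod 329]
84 = 2^2·21; (2/329) = +1 since 329 mod 8 = 1, so (84/329) = (+1)^2·(21/329); sign now -1
reciprocity: (21/329) = +1·(329/21) since 21 mod 4 = 1, 329 mod 4 = 1; sign now -1
(329/21) = (14/21)   [reduce mod 21]
14 = 2^1·7; (2/21) = -1 since 21 mod 8 = 5, so (14/21) = (-1)^1·(7/21); sign now +1
reciprocity: (7/21) = +1·(21/7) since 7 mod 4 = 3, 21 mod 4 = 1; sign now +1
(21/7) = (0/7)   [reduce mod 7]
(0/7) = 0   [gcd(a, n) > 1]; final value = 0

0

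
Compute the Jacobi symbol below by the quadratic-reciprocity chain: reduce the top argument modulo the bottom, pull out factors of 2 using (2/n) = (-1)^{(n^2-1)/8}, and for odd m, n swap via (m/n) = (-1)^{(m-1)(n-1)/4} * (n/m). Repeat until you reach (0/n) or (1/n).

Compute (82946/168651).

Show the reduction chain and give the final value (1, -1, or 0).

1

82946 = 2^1·41473; (2/168651) = -1 since 168651 mod 8 = 3, so (82946/168651) = (-1)^1·(41473/168651); sign now -1
reciprocity: (41473/168651) = +1·(168651/41473) since 41473 mod 4 = 1, 168651 mod 4 = 3; sign now -1
(168651/41473) = (2759/41473)   [reduce mod 41473]
reciprocity: (2759/41473) = +1·(41473/2759) since 2759 mod 4 = 3, 41473 mod 4 = 1; sign now -1
(41473/2759) = (88/2759)   [reduce mod 2759]
88 = 2^3·11; (2/2759) = +1 since 2759 mod 8 = 7, so (88/2759) = (+1)^3·(11/2759); sign now -1
reciprocity: (11/2759) = -1·(2759/11) since 11 mod 4 = 3, 2759 mod 4 = 3; sign now +1
(2759/11) = (9/11)   [reduce mod 11]
reciprocity: (9/11) = +1·(11/9) since 9 mod 4 = 1, 11 mod 4 = 3; sign now +1
(11/9) = (2/9)   [reduce mod 9]
2 = 2^1·1; (2/9) = +1 since 9 mod 8 = 1, so (2/9) = (+1)^1·(1/9); sign now +1
(1/9) = 1; final value = sign = +1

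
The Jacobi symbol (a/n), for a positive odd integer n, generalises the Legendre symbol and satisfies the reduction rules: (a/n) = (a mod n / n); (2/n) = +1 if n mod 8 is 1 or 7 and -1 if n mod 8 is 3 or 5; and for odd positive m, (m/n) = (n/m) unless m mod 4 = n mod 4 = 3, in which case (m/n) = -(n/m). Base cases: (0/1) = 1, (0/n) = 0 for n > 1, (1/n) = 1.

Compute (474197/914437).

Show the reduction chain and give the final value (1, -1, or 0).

reciprocity: (474197/914437) = +1·(914437/474197) since 474197 mod 4 = 1, 914437 mod 4 = 1; sign now +1
(914437/474197) = (440240/474197)   [reduce mod 474197]
440240 = 2^4·27515; (2/474197) = -1 since 474197 mod 8 = 5, so (440240/474197) = (-1)^4·(27515/474197); sign now +1
reciprocity: (27515/474197) = +1·(474197/27515) since 27515 mod 4 = 3, 474197 mod 4 = 1; sign now +1
(474197/27515) = (6442/27515)   [reduce mod 27515]
6442 = 2^1·3221; (2/27515) = -1 since 27515 mod 8 = 3, so (6442/27515) = (-1)^1·(3221/27515); sign now -1
reciprocity: (3221/27515) = +1·(27515/3221) since 3221 mod 4 = 1, 27515 mod 4 = 3; sign now -1
(27515/3221) = (1747/3221)   [reduce mod 3221]
reciprocity: (1747/3221) = +1·(3221/1747) since 1747 mod 4 = 3, 3221 mod 4 = 1; sign now -1
(3221/1747) = (1474/1747)   [reduce mod 1747]
1474 = 2^1·737; (2/1747) = -1 since 1747 mod 8 = 3, so (1474/1747) = (-1)^1·(737/1747); sign now +1
reciprocity: (737/1747) = +1·(1747/737) since 737 mod 4 = 1, 1747 mod 4 = 3; sign now +1
(1747/737) = (273/737)   [reduce mod 737]
reciprocity: (273/737) = +1·(737/273) since 273 mod 4 = 1, 737 mod 4 = 1; sign now +1
(737/273) = (191/273)   [reduce mod 273]
reciprocity: (191/273) = +1·(273/191) since 191 mod 4 = 3, 273 mod 4 = 1; sign now +1
(273/191) = (82/191)   [reduce mod 191]
82 = 2^1·41; (2/191) = +1 since 191 mod 8 = 7, so (82/191) = (+1)^1·(41/191); sign now +1
reciprocity: (41/191) = +1·(191/41) since 41 mod 4 = 1, 191 mod 4 = 3; sign now +1
(191/41) = (27/41)   [reduce mod 41]
reciprocity: (27/41) = +1·(41/27) since 27 mod 4 = 3, 41 mod 4 = 1; sign now +1
(41/27) = (14/27)   [reduce mod 27]
14 = 2^1·7; (2/27) = -1 since 27 mod 8 = 3, so (14/27) = (-1)^1·(7/27); sign now -1
reciprocity: (7/27) = -1·(27/7) since 7 mod 4 = 3, 27 mod 4 = 3; sign now +1
(27/7) = (6/7)   [reduce mod 7]
6 = 2^1·3; (2/7) = +1 since 7 mod 8 = 7, so (6/7) = (+1)^1·(3/7); sign now +1
reciprocity: (3/7) = -1·(7/3) since 3 mod 4 = 3, 7 mod 4 = 3; sign now -1
(7/3) = (1/3)   [reduce mod 3]
(1/3) = 1; final value = sign = -1

-1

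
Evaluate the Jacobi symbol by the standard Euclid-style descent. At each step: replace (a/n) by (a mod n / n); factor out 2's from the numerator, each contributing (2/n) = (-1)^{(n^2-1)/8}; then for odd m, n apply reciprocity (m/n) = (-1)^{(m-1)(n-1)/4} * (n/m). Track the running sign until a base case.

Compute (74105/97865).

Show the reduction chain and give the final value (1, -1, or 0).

reciprocity: (74105/97865) = +1·(97865/74105) since 74105 mod 4 = 1, 97865 mod 4 = 1; sign now +1
(97865/74105) = (23760/74105)   [reduce mod 74105]
23760 = 2^4·1485; (2/74105) = +1 since 74105 mod 8 = 1, so (23760/74105) = (+1)^4·(1485/74105); sign now +1
reciprocity: (1485/74105) = +1·(74105/1485) since 1485 mod 4 = 1, 74105 mod 4 = 1; sign now +1
(74105/1485) = (1340/1485)   [reduce mod 1485]
1340 = 2^2·335; (2/1485) = -1 since 1485 mod 8 = 5, so (1340/1485) = (-1)^2·(335/1485); sign now +1
reciprocity: (335/1485) = +1·(1485/335) since 335 mod 4 = 3, 1485 mod 4 = 1; sign now +1
(1485/335) = (145/335)   [reduce mod 335]
reciprocity: (145/335) = +1·(335/145) since 145 mod 4 = 1, 335 mod 4 = 3; sign now +1
(335/145) = (45/145)   [reduce mod 145]
reciprocity: (45/145) = +1·(145/45) since 45 mod 4 = 1, 145 mod 4 = 1; sign now +1
(145/45) = (10/45)   [reduce mod 45]
10 = 2^1·5; (2/45) = -1 since 45 mod 8 = 5, so (10/45) = (-1)^1·(5/45); sign now -1
reciprocity: (5/45) = +1·(45/5) since 5 mod 4 = 1, 45 mod 4 = 1; sign now -1
(45/5) = (0/5)   [reduce mod 5]
(0/5) = 0   [gcd(a, n) > 1]; final value = 0

0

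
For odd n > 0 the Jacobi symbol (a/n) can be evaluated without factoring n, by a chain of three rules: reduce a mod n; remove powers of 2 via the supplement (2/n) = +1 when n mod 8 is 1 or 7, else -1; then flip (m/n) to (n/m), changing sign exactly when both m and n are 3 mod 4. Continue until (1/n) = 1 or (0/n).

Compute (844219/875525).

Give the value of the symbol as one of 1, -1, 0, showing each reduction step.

1

reciprocity: (844219/875525) = +1·(875525/844219) since 844219 mod 4 = 3, 875525 mod 4 = 1; sign now +1
(875525/844219) = (31306/844219)   [reduce mod 844219]
31306 = 2^1·15653; (2/844219) = -1 since 844219 mod 8 = 3, so (31306/844219) = (-1)^1·(15653/844219); sign now -1
reciprocity: (15653/844219) = +1·(844219/15653) since 15653 mod 4 = 1, 844219 mod 4 = 3; sign now -1
(844219/15653) = (14610/15653)   [reduce mod 15653]
14610 = 2^1·7305; (2/15653) = -1 since 15653 mod 8 = 5, so (14610/15653) = (-1)^1·(7305/15653); sign now +1
reciprocity: (7305/15653) = +1·(15653/7305) since 7305 mod 4 = 1, 15653 mod 4 = 1; sign now +1
(15653/7305) = (1043/7305)   [reduce mod 7305]
reciprocity: (1043/7305) = +1·(7305/1043) since 1043 mod 4 = 3, 7305 mod 4 = 1; sign now +1
(7305/1043) = (4/1043)   [reduce mod 1043]
4 = 2^2·1; (2/1043) = -1 since 1043 mod 8 = 3, so (4/1043) = (-1)^2·(1/1043); sign now +1
(1/1043) = 1; final value = sign = +1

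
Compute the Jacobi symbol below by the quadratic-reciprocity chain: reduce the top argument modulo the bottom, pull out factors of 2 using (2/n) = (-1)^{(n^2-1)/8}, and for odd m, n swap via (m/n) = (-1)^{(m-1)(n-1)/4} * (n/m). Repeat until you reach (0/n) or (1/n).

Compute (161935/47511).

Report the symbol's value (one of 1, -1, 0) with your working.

1

(161935/47511): 161935 mod 47511 = 19402, so (161935/47511) = (19402/47511)
factor out 2^1: 19402 = 2^1·9701; with 47511 mod 8 = 7, (2/47511) = +1; sign now +1; continue with (9701/47511)
flip (9701/47511) -> (47511/9701): both odd, 9701 mod 4 = 1, 47511 mod 4 = 3, so the flip contributes +1; sign now +1
(47511/9701): 47511 mod 9701 = 8707, so (47511/9701) = (8707/9701)
flip (8707/9701) -> (9701/8707): both odd, 8707 mod 4 = 3, 9701 mod 4 = 1, so the flip contributes +1; sign now +1
(9701/8707): 9701 mod 8707 = 994, so (9701/8707) = (994/8707)
factor out 2^1: 994 = 2^1·497; with 8707 mod 8 = 3, (2/8707) = -1; sign now -1; continue with (497/8707)
flip (497/8707) -> (8707/497): both odd, 497 mod 4 = 1, 8707 mod 4 = 3, so the flip contributes +1; sign now -1
(8707/497): 8707 mod 497 = 258, so (8707/497) = (258/497)
factor out 2^1: 258 = 2^1·129; with 497 mod 8 = 1, (2/497) = +1; sign now -1; continue with (129/497)
flip (129/497) -> (497/129): both odd, 129 mod 4 = 1, 497 mod 4 = 1, so the flip contributes +1; sign now -1
(497/129): 497 mod 129 = 110, so (497/129) = (110/129)
factor out 2^1: 110 = 2^1·55; with 129 mod 8 = 1, (2/129) = +1; sign now -1; continue with (55/129)
flip (55/129) -> (129/55): both odd, 55 mod 4 = 3, 129 mod 4 = 1, so the flip contributes +1; sign now -1
(129/55): 129 mod 55 = 19, so (129/55) = (19/55)
flip (19/55) -> (55/19): both odd, 19 mod 4 = 3, 55 mod 4 = 3, so the flip contributes -1; sign now +1
(55/19): 55 mod 19 = 17, so (55/19) = (17/19)
flip (17/19) -> (19/17): both odd, 17 mod 4 = 1, 19 mod 4 = 3, so the flip contributes +1; sign now +1
(19/17): 19 mod 17 = 2, so (19/17) = (2/17)
factor out 2^1: 2 = 2^1·1; with 17 mod 8 = 1, (2/17) = +1; sign now +1; continue with (1/17)
reached (1/17) = 1, so the symbol is +1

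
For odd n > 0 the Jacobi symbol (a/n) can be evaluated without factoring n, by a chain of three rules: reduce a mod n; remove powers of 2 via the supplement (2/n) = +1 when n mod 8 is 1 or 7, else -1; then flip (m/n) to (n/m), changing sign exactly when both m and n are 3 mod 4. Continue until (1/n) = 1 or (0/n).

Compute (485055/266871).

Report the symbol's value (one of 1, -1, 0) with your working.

(485055/266871): 485055 mod 266871 = 218184, so (485055/266871) = (218184/266871)
factor out 2^3: 218184 = 2^3·27273; with 266871 mod 8 = 7, (2/266871) = +1; sign now +1; continue with (27273/266871)
flip (27273/266871) -> (266871/27273): both odd, 27273 mod 4 = 1, 266871 mod 4 = 3, so the flip contributes +1; sign now +1
(266871/27273): 266871 mod 27273 = 21414, so (266871/27273) = (21414/27273)
factor out 2^1: 21414 = 2^1·10707; with 27273 mod 8 = 1, (2/27273) = +1; sign now +1; continue with (10707/27273)
flip (10707/27273) -> (27273/10707): both odd, 10707 mod 4 = 3, 27273 mod 4 = 1, so the flip contributes +1; sign now +1
(27273/10707): 27273 mod 10707 = 5859, so (27273/10707) = (5859/10707)
flip (5859/10707) -> (10707/5859): both odd, 5859 mod 4 = 3, 10707 mod 4 = 3, so the flip contributes -1; sign now -1
(10707/5859): 10707 mod 5859 = 4848, so (10707/5859) = (4848/5859)
factor out 2^4: 4848 = 2^4·303; with 5859 mod 8 = 3, (2/5859) = -1; sign now -1; continue with (303/5859)
flip (303/5859) -> (5859/303): both odd, 303 mod 4 = 3, 5859 mod 4 = 3, so the flip contributes -1; sign now +1
(5859/303): 5859 mod 303 = 102, so (5859/303) = (102/303)
factor out 2^1: 102 = 2^1·51; with 303 mod 8 = 7, (2/303) = +1; sign now +1; continue with (51/303)
flip (51/303) -> (303/51): both odd, 51 mod 4 = 3, 303 mod 4 = 3, so the flip contributes -1; sign now -1
(303/51): 303 mod 51 = 48, so (303/51) = (48/51)
factor out 2^4: 48 = 2^4·3; with 51 mod 8 = 3, (2/51) = -1; sign now -1; continue with (3/51)
flip (3/51) -> (51/3): both odd, 3 mod 4 = 3, 51 mod 4 = 3, so the flip contributes -1; sign now +1
(51/3): 51 mod 3 = 0, so (51/3) = (0/3)
reached (0/3); gcd(a, n) > 1, so (0/3) = 0 and the symbol is 0

0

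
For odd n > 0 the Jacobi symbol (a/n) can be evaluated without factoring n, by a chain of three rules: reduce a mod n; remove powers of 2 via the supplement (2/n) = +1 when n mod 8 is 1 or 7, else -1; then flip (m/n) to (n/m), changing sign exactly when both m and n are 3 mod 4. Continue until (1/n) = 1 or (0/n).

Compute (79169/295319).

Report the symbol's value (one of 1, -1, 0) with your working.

1

reciprocity: (79169/295319) = +1·(295319/79169) since 79169 mod 4 = 1, 295319 mod 4 = 3; sign now +1
(295319/79169) = (57812/79169)   [reduce mod 79169]
57812 = 2^2·14453; (2/79169) = +1 since 79169 mod 8 = 1, so (57812/79169) = (+1)^2·(14453/79169); sign now +1
reciprocity: (14453/79169) = +1·(79169/14453) since 14453 mod 4 = 1, 79169 mod 4 = 1; sign now +1
(79169/14453) = (6904/14453)   [reduce mod 14453]
6904 = 2^3·863; (2/14453) = -1 since 14453 mod 8 = 5, so (6904/14453) = (-1)^3·(863/14453); sign now -1
reciprocity: (863/14453) = +1·(14453/863) since 863 mod 4 = 3, 14453 mod 4 = 1; sign now -1
(14453/863) = (645/863)   [reduce mod 863]
reciprocity: (645/863) = +1·(863/645) since 645 mod 4 = 1, 863 mod 4 = 3; sign now -1
(863/645) = (218/645)   [reduce mod 645]
218 = 2^1·109; (2/645) = -1 since 645 mod 8 = 5, so (218/645) = (-1)^1·(109/645); sign now +1
reciprocity: (109/645) = +1·(645/109) since 109 mod 4 = 1, 645 mod 4 = 1; sign now +1
(645/109) = (100/109)   [reduce mod 109]
100 = 2^2·25; (2/109) = -1 since 109 mod 8 = 5, so (100/109) = (-1)^2·(25/109); sign now +1
reciprocity: (25/109) = +1·(109/25) since 25 mod 4 = 1, 109 mod 4 = 1; sign now +1
(109/25) = (9/25)   [reduce mod 25]
reciprocity: (9/25) = +1·(25/9) since 9 mod 4 = 1, 25 mod 4 = 1; sign now +1
(25/9) = (7/9)   [reduce mod 9]
reciprocity: (7/9) = +1·(9/7) since 7 mod 4 = 3, 9 mod 4 = 1; sign now +1
(9/7) = (2/7)   [reduce mod 7]
2 = 2^1·1; (2/7) = +1 since 7 mod 8 = 7, so (2/7) = (+1)^1·(1/7); sign now +1
(1/7) = 1; final value = sign = +1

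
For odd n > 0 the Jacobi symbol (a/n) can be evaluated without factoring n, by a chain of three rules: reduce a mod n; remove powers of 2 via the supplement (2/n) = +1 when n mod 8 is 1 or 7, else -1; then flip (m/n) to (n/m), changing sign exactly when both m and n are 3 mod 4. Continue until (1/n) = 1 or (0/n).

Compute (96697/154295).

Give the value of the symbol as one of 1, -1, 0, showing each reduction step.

1

reciprocity: (96697/154295) = +1·(154295/96697) since 96697 mod 4 = 1, 154295 mod 4 = 3; sign now +1
(154295/96697) = (57598/96697)   [reduce mod 96697]
57598 = 2^1·28799; (2/96697) = +1 since 96697 mod 8 = 1, so (57598/96697) = (+1)^1·(28799/96697); sign now +1
reciprocity: (28799/96697) = +1·(96697/28799) since 28799 mod 4 = 3, 96697 mod 4 = 1; sign now +1
(96697/28799) = (10300/28799)   [reduce mod 28799]
10300 = 2^2·2575; (2/28799) = +1 since 28799 mod 8 = 7, so (10300/28799) = (+1)^2·(2575/28799); sign now +1
reciprocity: (2575/28799) = -1·(28799/2575) since 2575 mod 4 = 3, 28799 mod 4 = 3; sign now -1
(28799/2575) = (474/2575)   [reduce mod 2575]
474 = 2^1·237; (2/2575) = +1 since 2575 mod 8 = 7, so (474/2575) = (+1)^1·(237/2575); sign now -1
reciprocity: (237/2575) = +1·(2575/237) since 237 mod 4 = 1, 2575 mod 4 = 3; sign now -1
(2575/237) = (205/237)   [reduce mod 237]
reciprocity: (205/237) = +1·(237/205) since 205 mod 4 = 1, 237 mod 4 = 1; sign now -1
(237/205) = (32/205)   [reduce mod 205]
32 = 2^5·1; (2/205) = -1 since 205 mod 8 = 5, so (32/205) = (-1)^5·(1/205); sign now +1
(1/205) = 1; final value = sign = +1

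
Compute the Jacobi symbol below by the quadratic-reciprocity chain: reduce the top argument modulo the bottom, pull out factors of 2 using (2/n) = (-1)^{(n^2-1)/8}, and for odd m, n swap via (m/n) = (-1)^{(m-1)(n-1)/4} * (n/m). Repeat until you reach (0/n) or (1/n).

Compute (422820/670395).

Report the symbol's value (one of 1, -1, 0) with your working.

422820 = 2^2·105705; (2/670395) = -1 since 670395 mod 8 = 3, so (422820/670395) = (-1)^2·(105705/670395); sign now +1
reciprocity: (105705/670395) = +1·(670395/105705) since 105705 mod 4 = 1, 670395 mod 4 = 3; sign now +1
(670395/105705) = (36165/105705)   [reduce mod 105705]
reciprocity: (36165/105705) = +1·(105705/36165) since 36165 mod 4 = 1, 105705 mod 4 = 1; sign now +1
(105705/36165) = (33375/36165)   [reduce mod 36165]
reciprocity: (33375/36165) = +1·(36165/33375) since 33375 mod 4 = 3, 36165 mod 4 = 1; sign now +1
(36165/33375) = (2790/33375)   [reduce mod 33375]
2790 = 2^1·1395; (2/33375) = +1 since 33375 mod 8 = 7, so (2790/33375) = (+1)^1·(1395/33375); sign now +1
reciprocity: (1395/33375) = -1·(33375/1395) since 1395 mod 4 = 3, 33375 mod 4 = 3; sign now -1
(33375/1395) = (1290/1395)   [reduce mod 1395]
1290 = 2^1·645; (2/1395) = -1 since 1395 mod 8 = 3, so (1290/1395) = (-1)^1·(645/1395); sign now +1
reciprocity: (645/1395) = +1·(1395/645) since 645 mod 4 = 1, 1395 mod 4 = 3; sign now +1
(1395/645) = (105/645)   [reduce mod 645]
reciprocity: (105/645) = +1·(645/105) since 105 mod 4 = 1, 645 mod 4 = 1; sign now +1
(645/105) = (15/105)   [reduce mod 105]
reciprocity: (15/105) = +1·(105/15) since 15 mod 4 = 3, 105 mod 4 = 1; sign now +1
(105/15) = (0/15)   [reduce mod 15]
(0/15) = 0   [gcd(a, n) > 1]; final value = 0

0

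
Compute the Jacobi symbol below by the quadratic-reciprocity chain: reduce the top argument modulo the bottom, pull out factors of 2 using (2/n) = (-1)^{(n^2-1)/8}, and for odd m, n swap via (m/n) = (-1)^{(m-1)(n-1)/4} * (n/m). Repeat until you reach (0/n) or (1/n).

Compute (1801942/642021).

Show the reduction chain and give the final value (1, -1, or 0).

-1

(1801942/642021) = (517900/642021)   [reduce mod 642021]
517900 = 2^2·129475; (2/642021) = -1 since 642021 mod 8 = 5, so (517900/642021) = (-1)^2·(129475/642021); sign now +1
reciprocity: (129475/642021) = +1·(642021/129475) since 129475 mod 4 = 3, 642021 mod 4 = 1; sign now +1
(642021/129475) = (124121/129475)   [reduce mod 129475]
reciprocity: (124121/129475) = +1·(129475/124121) since 124121 mod 4 = 1, 129475 mod 4 = 3; sign now +1
(129475/124121) = (5354/124121)   [reduce mod 124121]
5354 = 2^1·2677; (2/124121) = +1 since 124121 mod 8 = 1, so (5354/124121) = (+1)^1·(2677/124121); sign now +1
reciprocity: (2677/124121) = +1·(124121/2677) since 2677 mod 4 = 1, 124121 mod 4 = 1; sign now +1
(124121/2677) = (979/2677)   [reduce mod 2677]
reciprocity: (979/2677) = +1·(2677/979) since 979 mod 4 = 3, 2677 mod 4 = 1; sign now +1
(2677/979) = (719/979)   [reduce mod 979]
reciprocity: (719/979) = -1·(979/719) since 719 mod 4 = 3, 979 mod 4 = 3; sign now -1
(979/719) = (260/719)   [reduce mod 719]
260 = 2^2·65; (2/719) = +1 since 719 mod 8 = 7, so (260/719) = (+1)^2·(65/719); sign now -1
reciprocity: (65/719) = +1·(719/65) since 65 mod 4 = 1, 719 mod 4 = 3; sign now -1
(719/65) = (4/65)   [reduce mod 65]
4 = 2^2·1; (2/65) = +1 since 65 mod 8 = 1, so (4/65) = (+1)^2·(1/65); sign now -1
(1/65) = 1; final value = sign = -1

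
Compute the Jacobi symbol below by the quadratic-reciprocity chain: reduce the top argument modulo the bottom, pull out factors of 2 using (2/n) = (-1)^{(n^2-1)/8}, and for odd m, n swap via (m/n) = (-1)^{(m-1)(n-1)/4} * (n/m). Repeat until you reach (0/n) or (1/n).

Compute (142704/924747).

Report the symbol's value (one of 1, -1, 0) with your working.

0

factor out 2^4: 142704 = 2^4·8919; with 924747 mod 8 = 3, (2/924747) = -1; sign now +1; continue with (8919/924747)
flip (8919/924747) -> (924747/8919): both odd, 8919 mod 4 = 3, 924747 mod 4 = 3, so the flip contributes -1; sign now -1
(924747/8919): 924747 mod 8919 = 6090, so (924747/8919) = (6090/8919)
factor out 2^1: 6090 = 2^1·3045; with 8919 mod 8 = 7, (2/8919) = +1; sign now -1; continue with (3045/8919)
flip (3045/8919) -> (8919/3045): both odd, 3045 mod 4 = 1, 8919 mod 4 = 3, so the flip contributes +1; sign now -1
(8919/3045): 8919 mod 3045 = 2829, so (8919/3045) = (2829/3045)
flip (2829/3045) -> (3045/2829): both odd, 2829 mod 4 = 1, 3045 mod 4 = 1, so the flip contributes +1; sign now -1
(3045/2829): 3045 mod 2829 = 216, so (3045/2829) = (216/2829)
factor out 2^3: 216 = 2^3·27; with 2829 mod 8 = 5, (2/2829) = -1; sign now +1; continue with (27/2829)
flip (27/2829) -> (2829/27): both odd, 27 mod 4 = 3, 2829 mod 4 = 1, so the flip contributes +1; sign now +1
(2829/27): 2829 mod 27 = 21, so (2829/27) = (21/27)
flip (21/27) -> (27/21): both odd, 21 mod 4 = 1, 27 mod 4 = 3, so the flip contributes +1; sign now +1
(27/21): 27 mod 21 = 6, so (27/21) = (6/21)
factor out 2^1: 6 = 2^1·3; with 21 mod 8 = 5, (2/21) = -1; sign now -1; continue with (3/21)
flip (3/21) -> (21/3): both odd, 3 mod 4 = 3, 21 mod 4 = 1, so the flip contributes +1; sign now -1
(21/3): 21 mod 3 = 0, so (21/3) = (0/3)
reached (0/3); gcd(a, n) > 1, so (0/3) = 0 and the symbol is 0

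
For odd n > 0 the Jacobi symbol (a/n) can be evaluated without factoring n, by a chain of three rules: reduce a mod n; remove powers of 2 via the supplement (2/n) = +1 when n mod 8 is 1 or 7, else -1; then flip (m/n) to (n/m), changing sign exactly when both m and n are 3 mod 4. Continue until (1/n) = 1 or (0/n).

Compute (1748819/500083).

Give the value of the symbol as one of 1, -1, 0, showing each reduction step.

(1748819/500083): 1748819 mod 500083 = 248570, so (1748819/500083) = (248570/500083)
factor out 2^1: 248570 = 2^1·124285; with 500083 mod 8 = 3, (2/500083) = -1; sign now -1; continue with (124285/500083)
flip (124285/500083) -> (500083/124285): both odd, 124285 mod 4 = 1, 500083 mod 4 = 3, so the flip contributes +1; sign now -1
(500083/124285): 500083 mod 124285 = 2943, so (500083/124285) = (2943/124285)
flip (2943/124285) -> (124285/2943): both odd, 2943 mod 4 = 3, 124285 mod 4 = 1, so the flip contributes +1; sign now -1
(124285/2943): 124285 mod 2943 = 679, so (124285/2943) = (679/2943)
flip (679/2943) -> (2943/679): both odd, 679 mod 4 = 3, 2943 mod 4 = 3, so the flip contributes -1; sign now +1
(2943/679): 2943 mod 679 = 227, so (2943/679) = (227/679)
flip (227/679) -> (679/227): both odd, 227 mod 4 = 3, 679 mod 4 = 3, so the flip contributes -1; sign now -1
(679/227): 679 mod 227 = 225, so (679/227) = (225/227)
flip (225/227) -> (227/225): both odd, 225 mod 4 = 1, 227 mod 4 = 3, so the flip contributes +1; sign now -1
(227/225): 227 mod 225 = 2, so (227/225) = (2/225)
factor out 2^1: 2 = 2^1·1; with 225 mod 8 = 1, (2/225) = +1; sign now -1; continue with (1/225)
reached (1/225) = 1, so the symbol is -1

-1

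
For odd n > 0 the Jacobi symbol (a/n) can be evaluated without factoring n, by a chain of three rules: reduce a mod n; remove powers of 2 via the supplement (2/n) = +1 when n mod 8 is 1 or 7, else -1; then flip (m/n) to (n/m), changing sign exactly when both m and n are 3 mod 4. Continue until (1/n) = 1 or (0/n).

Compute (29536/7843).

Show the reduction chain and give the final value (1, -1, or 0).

-1

(29536/7843): 29536 mod 7843 = 6007, so (29536/7843) = (6007/7843)
flip (6007/7843) -> (7843/6007): both odd, 6007 mod 4 = 3, 7843 mod 4 = 3, so the flip contributes -1; sign now -1
(7843/6007): 7843 mod 6007 = 1836, so (7843/6007) = (1836/6007)
factor out 2^2: 1836 = 2^2·459; with 6007 mod 8 = 7, (2/6007) = +1; sign now -1; continue with (459/6007)
flip (459/6007) -> (6007/459): both odd, 459 mod 4 = 3, 6007 mod 4 = 3, so the flip contributes -1; sign now +1
(6007/459): 6007 mod 459 = 40, so (6007/459) = (40/459)
factor out 2^3: 40 = 2^3·5; with 459 mod 8 = 3, (2/459) = -1; sign now -1; continue with (5/459)
flip (5/459) -> (459/5): both odd, 5 mod 4 = 1, 459 mod 4 = 3, so the flip contributes +1; sign now -1
(459/5): 459 mod 5 = 4, so (459/5) = (4/5)
factor out 2^2: 4 = 2^2·1; with 5 mod 8 = 5, (2/5) = -1; sign now -1; continue with (1/5)
reached (1/5) = 1, so the symbol is -1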